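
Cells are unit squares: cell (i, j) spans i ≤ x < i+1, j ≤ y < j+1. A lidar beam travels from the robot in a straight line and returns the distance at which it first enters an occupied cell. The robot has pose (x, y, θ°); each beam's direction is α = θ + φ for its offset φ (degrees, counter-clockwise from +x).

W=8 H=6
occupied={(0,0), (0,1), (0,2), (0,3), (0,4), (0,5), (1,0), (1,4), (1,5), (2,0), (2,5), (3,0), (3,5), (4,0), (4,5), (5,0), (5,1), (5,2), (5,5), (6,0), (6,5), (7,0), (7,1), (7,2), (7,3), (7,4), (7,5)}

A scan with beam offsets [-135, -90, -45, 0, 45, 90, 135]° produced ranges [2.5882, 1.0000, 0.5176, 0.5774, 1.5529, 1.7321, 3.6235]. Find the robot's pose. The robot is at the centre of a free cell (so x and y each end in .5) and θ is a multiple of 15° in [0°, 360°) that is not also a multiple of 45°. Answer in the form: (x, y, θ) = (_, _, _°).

(x, y, θ) = (3.5, 1.5, 300°)

Candidates: 21 free-cell centres × 16 headings = 336 poses. Raycast each; keep the one whose scan matches to 4 dp.
  (3.5, 1.5, 105°): beam 1 = 1.0000 ≠ 2.5882 ✗
  (5.5, 4.5, 15°): beam 1 = 4.0415 ≠ 2.5882 ✗
  (4.5, 2.5, 105°): beam 1 = 0.5774 ≠ 2.5882 ✗
  (2.5, 2.5, 345°): beam 1 = 1.7321 ≠ 2.5882 ✗
  …
  (3.5, 1.5, 300°): r_1=2.5882, r_2=1.0000, r_3=0.5176, r_4=0.5774, r_5=1.5529, r_6=1.7321, r_7=3.6235 — all match ✓
Unique over the lattice → pose = (3.5, 1.5, 300°).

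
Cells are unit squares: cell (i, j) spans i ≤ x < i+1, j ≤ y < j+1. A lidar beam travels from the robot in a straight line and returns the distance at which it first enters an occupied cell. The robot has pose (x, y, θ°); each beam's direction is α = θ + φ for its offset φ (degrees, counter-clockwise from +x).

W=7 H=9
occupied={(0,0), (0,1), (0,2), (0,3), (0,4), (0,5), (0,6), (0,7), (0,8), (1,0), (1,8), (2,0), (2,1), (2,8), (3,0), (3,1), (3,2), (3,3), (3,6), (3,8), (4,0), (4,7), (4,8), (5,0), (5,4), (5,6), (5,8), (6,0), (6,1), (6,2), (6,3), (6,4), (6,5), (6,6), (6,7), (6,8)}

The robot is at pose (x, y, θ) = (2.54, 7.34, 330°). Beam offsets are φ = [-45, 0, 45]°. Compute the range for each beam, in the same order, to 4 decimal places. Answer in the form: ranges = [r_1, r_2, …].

beam 1: φ=-45°, α=285°
  direction (0.2588, -0.9659); cell (2,7); t to first gridline: x 1.7773, y 0.3520 (then +3.8637 / +1.0353)
    (2,6) via y @ 0.3520
    (2,5) via y @ 1.3873
    (3,5) via x @ 1.7773
    (3,4) via y @ 2.4225
    (3,3) via y @ 3.4578  # hit
  → r_1 = 3.4578
beam 2: φ=0°, α=330°
  direction (0.8660, -0.5000); cell (2,7); t to first gridline: x 0.5312, y 0.6800 (then +1.1547 / +2.0000)
    (3,7) via x @ 0.5312
    (3,6) via y @ 0.6800  # hit
  → r_2 = 0.6800
beam 3: φ=45°, α=15°
  direction (0.9659, 0.2588); cell (2,7); t to first gridline: x 0.4762, y 2.5500 (then +1.0353 / +3.8637)
    (3,7) via x @ 0.4762
    (4,7) via x @ 1.5115  # hit
  → r_3 = 1.5115

ranges = [3.4578, 0.6800, 1.5115]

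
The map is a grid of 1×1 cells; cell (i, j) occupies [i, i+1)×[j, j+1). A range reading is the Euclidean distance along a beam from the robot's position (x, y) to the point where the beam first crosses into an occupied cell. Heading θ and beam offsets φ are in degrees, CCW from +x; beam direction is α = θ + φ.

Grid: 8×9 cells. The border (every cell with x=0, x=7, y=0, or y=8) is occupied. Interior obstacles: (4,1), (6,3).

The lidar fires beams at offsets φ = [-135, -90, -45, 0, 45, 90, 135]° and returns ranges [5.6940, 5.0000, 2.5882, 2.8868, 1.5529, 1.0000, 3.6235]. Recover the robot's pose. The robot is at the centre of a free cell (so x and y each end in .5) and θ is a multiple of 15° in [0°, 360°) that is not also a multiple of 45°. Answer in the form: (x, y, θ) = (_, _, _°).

(x, y, θ) = (3.5, 2.5, 210°)

Enumerate (i+0.5, j+0.5, θ) over the 40 free cells and 16 admissible headings. For each, cast all 7 beams and compare to the given ranges.
  (2.5, 7.5, 150°): beam 1 = 1.9319 ≠ 5.6940 ✗
  (4.5, 2.5, 60°): beam 1 = 0.5176 ≠ 5.6940 ✗
  (3.5, 3.5, 345°): beam 1 = 2.8868 ≠ 5.6940 ✗
  …
  (3.5, 2.5, 210°): r_1=5.6940, r_2=5.0000, r_3=2.5882, r_4=2.8868, r_5=1.5529, r_6=1.0000, r_7=3.6235 — all match ✓
Only this pose fits every beam.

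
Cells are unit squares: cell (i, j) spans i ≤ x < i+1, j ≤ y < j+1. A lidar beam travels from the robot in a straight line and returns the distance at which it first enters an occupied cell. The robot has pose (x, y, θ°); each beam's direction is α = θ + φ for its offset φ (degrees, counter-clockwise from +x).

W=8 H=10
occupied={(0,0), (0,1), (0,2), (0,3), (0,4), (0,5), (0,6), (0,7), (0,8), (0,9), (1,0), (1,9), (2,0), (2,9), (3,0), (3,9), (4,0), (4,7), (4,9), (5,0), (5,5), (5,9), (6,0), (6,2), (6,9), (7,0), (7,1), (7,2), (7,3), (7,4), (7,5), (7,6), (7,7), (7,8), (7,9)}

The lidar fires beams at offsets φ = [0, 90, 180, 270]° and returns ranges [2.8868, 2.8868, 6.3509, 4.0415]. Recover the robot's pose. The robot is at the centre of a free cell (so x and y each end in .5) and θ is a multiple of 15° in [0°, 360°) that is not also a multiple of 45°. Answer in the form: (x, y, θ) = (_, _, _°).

The pose lattice has 45·16 = 720 candidates. Test each by forward raycasting.
  (4.5, 1.5, 210°): beam 1 = 1.0000 ≠ 2.8868 ✗
  (5.5, 4.5, 30°): beam 1 = 1.7321 ≠ 2.8868 ✗
  (3.5, 6.5, 105°): beam 1 = 2.5882 ≠ 2.8868 ✗
  (1.5, 7.5, 345°): beam 1 = 5.6940 ≠ 2.8868 ✗
  …
  (4.5, 3.5, 300°): r_1=2.8868, r_2=2.8868, r_3=6.3509, r_4=4.0415 — all match ✓
No second candidate reproduces the full scan.

(x, y, θ) = (4.5, 3.5, 300°)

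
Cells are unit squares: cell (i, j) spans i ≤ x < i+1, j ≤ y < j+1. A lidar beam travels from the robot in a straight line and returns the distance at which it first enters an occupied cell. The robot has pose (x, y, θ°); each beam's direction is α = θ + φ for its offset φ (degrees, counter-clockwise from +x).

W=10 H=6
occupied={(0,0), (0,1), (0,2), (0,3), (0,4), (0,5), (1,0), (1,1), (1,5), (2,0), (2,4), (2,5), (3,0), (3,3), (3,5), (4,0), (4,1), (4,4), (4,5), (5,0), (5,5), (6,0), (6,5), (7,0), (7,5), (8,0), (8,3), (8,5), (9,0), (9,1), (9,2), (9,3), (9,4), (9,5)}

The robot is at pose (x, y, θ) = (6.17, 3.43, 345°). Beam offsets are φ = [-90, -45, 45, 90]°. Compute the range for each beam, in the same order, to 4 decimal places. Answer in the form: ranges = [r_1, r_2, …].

ranges = [2.5157, 2.8059, 3.1400, 1.6254]

beam 1: φ=-90°, α=255°
  cosα=-0.2588 sinα=-0.9659 | (6,3) | tMaxX 0.6568 tMaxY 0.4452 | tΔX 3.8637 tΔY 1.0353
    t=0.4452 [y] (6,2)
    t=0.6568 [x] (5,2)
    t=1.4804 [y] (5,1)
    t=2.5157 [y] (5,0) — stop
  → r_1 = 2.5157
beam 2: φ=-45°, α=300°
  cosα=0.5000 sinα=-0.8660 | (6,3) | tMaxX 1.6600 tMaxY 0.4965 | tΔX 2.0000 tΔY 1.1547
    t=0.4965 [y] (6,2)
    t=1.6512 [y] (6,1)
    t=1.6600 [x] (7,1)
    t=2.8059 [y] (7,0) — stop
  → r_2 = 2.8059
beam 3: φ=45°, α=30°
  cosα=0.8660 sinα=0.5000 | (6,3) | tMaxX 0.9584 tMaxY 1.1400 | tΔX 1.1547 tΔY 2.0000
    t=0.9584 [x] (7,3)
    t=1.1400 [y] (7,4)
    t=2.1131 [x] (8,4)
    t=3.1400 [y] (8,5) — stop
  → r_3 = 3.1400
beam 4: φ=90°, α=75°
  cosα=0.2588 sinα=0.9659 | (6,3) | tMaxX 3.2069 tMaxY 0.5901 | tΔX 3.8637 tΔY 1.0353
    t=0.5901 [y] (6,4)
    t=1.6254 [y] (6,5) — stop
  → r_4 = 1.6254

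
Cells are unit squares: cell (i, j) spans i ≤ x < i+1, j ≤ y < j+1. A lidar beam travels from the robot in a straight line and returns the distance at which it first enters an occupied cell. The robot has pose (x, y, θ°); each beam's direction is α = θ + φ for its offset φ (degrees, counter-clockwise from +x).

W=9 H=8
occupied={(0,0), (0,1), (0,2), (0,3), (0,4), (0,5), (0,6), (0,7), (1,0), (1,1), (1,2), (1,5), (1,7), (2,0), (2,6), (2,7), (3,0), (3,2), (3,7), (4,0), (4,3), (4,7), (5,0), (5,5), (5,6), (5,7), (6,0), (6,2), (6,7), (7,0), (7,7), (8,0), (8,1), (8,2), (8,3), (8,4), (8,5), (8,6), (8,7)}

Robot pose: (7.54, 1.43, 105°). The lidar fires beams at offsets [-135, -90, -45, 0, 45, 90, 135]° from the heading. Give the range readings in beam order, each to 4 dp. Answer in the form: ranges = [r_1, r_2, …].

ranges = [0.5312, 0.4762, 0.9200, 5.7665, 1.1400, 1.6614, 0.4965]

beam 1: φ=-135°, α=330°
  d=(0.8660,-0.5000)  start (7,1)  tX=0.5312 tY=0.8600  stride 1/|dx|=1.1547 1/|dy|=2.0000
    cross x-line → (8,1), t=0.5312 (wall)
  → r_1 = 0.5312
beam 2: φ=-90°, α=15°
  d=(0.9659,0.2588)  start (7,1)  tX=0.4762 tY=2.2023  stride 1/|dx|=1.0353 1/|dy|=3.8637
    cross x-line → (8,1), t=0.4762 (wall)
  → r_2 = 0.4762
beam 3: φ=-45°, α=60°
  d=(0.5000,0.8660)  start (7,1)  tX=0.9200 tY=0.6582  stride 1/|dx|=2.0000 1/|dy|=1.1547
    cross y-line → (7,2), t=0.6582
    cross x-line → (8,2), t=0.9200 (wall)
  → r_3 = 0.9200
beam 4: φ=0°, α=105°
  d=(-0.2588,0.9659)  start (7,1)  tX=2.0864 tY=0.5901  stride 1/|dx|=3.8637 1/|dy|=1.0353
    cross y-line → (7,2), t=0.5901
    cross y-line → (7,3), t=1.6254
    cross x-line → (6,3), t=2.0864
    cross y-line → (6,4), t=2.6607
    cross y-line → (6,5), t=3.6959
    cross y-line → (6,6), t=4.7312
    cross y-line → (6,7), t=5.7665 (wall)
  → r_4 = 5.7665
beam 5: φ=45°, α=150°
  d=(-0.8660,0.5000)  start (7,1)  tX=0.6235 tY=1.1400  stride 1/|dx|=1.1547 1/|dy|=2.0000
    cross x-line → (6,1), t=0.6235
    cross y-line → (6,2), t=1.1400 (wall)
  → r_5 = 1.1400
beam 6: φ=90°, α=195°
  d=(-0.9659,-0.2588)  start (7,1)  tX=0.5590 tY=1.6614  stride 1/|dx|=1.0353 1/|dy|=3.8637
    cross x-line → (6,1), t=0.5590
    cross x-line → (5,1), t=1.5943
    cross y-line → (5,0), t=1.6614 (wall)
  → r_6 = 1.6614
beam 7: φ=135°, α=240°
  d=(-0.5000,-0.8660)  start (7,1)  tX=1.0800 tY=0.4965  stride 1/|dx|=2.0000 1/|dy|=1.1547
    cross y-line → (7,0), t=0.4965 (wall)
  → r_7 = 0.4965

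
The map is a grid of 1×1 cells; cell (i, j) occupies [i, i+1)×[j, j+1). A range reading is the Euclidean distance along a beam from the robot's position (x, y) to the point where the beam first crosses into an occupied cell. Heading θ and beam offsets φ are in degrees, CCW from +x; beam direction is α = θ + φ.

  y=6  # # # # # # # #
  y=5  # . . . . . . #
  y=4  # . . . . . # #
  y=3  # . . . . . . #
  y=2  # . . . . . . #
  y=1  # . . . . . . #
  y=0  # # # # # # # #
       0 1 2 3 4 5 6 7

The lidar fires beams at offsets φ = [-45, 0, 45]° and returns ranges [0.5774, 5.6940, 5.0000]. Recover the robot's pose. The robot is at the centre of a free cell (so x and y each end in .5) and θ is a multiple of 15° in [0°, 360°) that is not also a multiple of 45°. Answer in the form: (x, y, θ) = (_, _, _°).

(x, y, θ) = (6.5, 3.5, 165°)

The pose lattice has 29·16 = 464 candidates. Test each by forward raycasting.
  (4.5, 5.5, 105°): beam 2 = 0.5176 ≠ 5.6940 ✗
  (5.5, 4.5, 30°): beam 1 = 0.5176 ≠ 0.5774 ✗
  (4.5, 4.5, 105°): beam 1 = 1.7321 ≠ 0.5774 ✗
  …
  (6.5, 3.5, 165°): r_1=0.5774, r_2=5.6940, r_3=5.0000 — all match ✓
Only this pose fits every beam.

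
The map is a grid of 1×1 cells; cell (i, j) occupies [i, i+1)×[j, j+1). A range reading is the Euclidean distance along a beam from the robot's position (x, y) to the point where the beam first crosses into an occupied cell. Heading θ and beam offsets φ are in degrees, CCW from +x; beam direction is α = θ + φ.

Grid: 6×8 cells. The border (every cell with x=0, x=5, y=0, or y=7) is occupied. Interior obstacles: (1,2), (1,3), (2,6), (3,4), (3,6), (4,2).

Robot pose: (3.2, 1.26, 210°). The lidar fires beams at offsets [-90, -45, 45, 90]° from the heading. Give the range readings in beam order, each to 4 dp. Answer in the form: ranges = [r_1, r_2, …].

beam 1: φ=-90°, α=120°
  d=(-0.5000,0.8660)  start (3,1)  tX=0.4000 tY=0.8545  stride 1/|dx|=2.0000 1/|dy|=1.1547
    cross x-line → (2,1), t=0.4000
    cross y-line → (2,2), t=0.8545
    cross y-line → (2,3), t=2.0092
    cross x-line → (1,3), t=2.4000 (wall)
  → r_1 = 2.4000
beam 2: φ=-45°, α=165°
  d=(-0.9659,0.2588)  start (3,1)  tX=0.2071 tY=2.8591  stride 1/|dx|=1.0353 1/|dy|=3.8637
    cross x-line → (2,1), t=0.2071
    cross x-line → (1,1), t=1.2423
    cross x-line → (0,1), t=2.2776 (wall)
  → r_2 = 2.2776
beam 3: φ=45°, α=255°
  d=(-0.2588,-0.9659)  start (3,1)  tX=0.7727 tY=0.2692  stride 1/|dx|=3.8637 1/|dy|=1.0353
    cross y-line → (3,0), t=0.2692 (wall)
  → r_3 = 0.2692
beam 4: φ=90°, α=300°
  d=(0.5000,-0.8660)  start (3,1)  tX=1.6000 tY=0.3002  stride 1/|dx|=2.0000 1/|dy|=1.1547
    cross y-line → (3,0), t=0.3002 (wall)
  → r_4 = 0.3002

ranges = [2.4000, 2.2776, 0.2692, 0.3002]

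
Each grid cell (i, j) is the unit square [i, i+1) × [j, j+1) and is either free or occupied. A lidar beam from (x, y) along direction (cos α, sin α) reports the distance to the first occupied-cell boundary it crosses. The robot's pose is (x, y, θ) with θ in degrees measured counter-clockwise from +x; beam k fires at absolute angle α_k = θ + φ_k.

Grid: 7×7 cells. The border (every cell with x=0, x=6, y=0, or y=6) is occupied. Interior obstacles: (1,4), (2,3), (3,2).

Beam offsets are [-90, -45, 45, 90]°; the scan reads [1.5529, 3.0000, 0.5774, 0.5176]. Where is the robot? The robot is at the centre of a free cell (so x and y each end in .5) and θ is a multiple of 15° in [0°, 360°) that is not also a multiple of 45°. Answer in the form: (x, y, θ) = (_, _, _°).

(x, y, θ) = (4.5, 2.5, 105°)

Enumerate (i+0.5, j+0.5, θ) over the 22 free cells and 16 admissible headings. For each, cast all 4 beams and compare to the given ranges.
  (4.5, 2.5, 30°): beam 1 = 1.7321 ≠ 1.5529 ✗
  (4.5, 2.5, 345°): beam 2 = 1.7321 ≠ 3.0000 ✗
  (1.5, 3.5, 345°): beam 1 = 1.9319 ≠ 1.5529 ✗
  (2.5, 2.5, 300°): beam 1 = 1.7321 ≠ 1.5529 ✗
  …
  (4.5, 2.5, 105°): r_1=1.5529, r_2=3.0000, r_3=0.5774, r_4=0.5176 — all match ✓
No second candidate reproduces the full scan.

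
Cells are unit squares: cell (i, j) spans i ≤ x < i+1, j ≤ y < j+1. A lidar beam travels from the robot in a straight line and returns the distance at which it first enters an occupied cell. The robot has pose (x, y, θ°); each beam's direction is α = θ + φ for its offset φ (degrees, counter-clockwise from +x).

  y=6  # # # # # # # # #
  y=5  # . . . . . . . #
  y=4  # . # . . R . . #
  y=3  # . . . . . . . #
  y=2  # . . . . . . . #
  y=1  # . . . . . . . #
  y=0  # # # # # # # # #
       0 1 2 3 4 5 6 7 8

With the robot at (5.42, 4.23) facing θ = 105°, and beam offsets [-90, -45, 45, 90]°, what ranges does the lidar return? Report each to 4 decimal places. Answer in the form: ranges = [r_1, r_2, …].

ranges = [2.6710, 2.0438, 3.5400, 4.5759]

beam 1: φ=-90°, α=15°
  d=(0.9659,0.2588)  start (5,4)  tX=0.6005 tY=2.9751  stride 1/|dx|=1.0353 1/|dy|=3.8637
    cross x-line → (6,4), t=0.6005
    cross x-line → (7,4), t=1.6357
    cross x-line → (8,4), t=2.6710 (wall)
  → r_1 = 2.6710
beam 2: φ=-45°, α=60°
  d=(0.5000,0.8660)  start (5,4)  tX=1.1600 tY=0.8891  stride 1/|dx|=2.0000 1/|dy|=1.1547
    cross y-line → (5,5), t=0.8891
    cross x-line → (6,5), t=1.1600
    cross y-line → (6,6), t=2.0438 (wall)
  → r_2 = 2.0438
beam 3: φ=45°, α=150°
  d=(-0.8660,0.5000)  start (5,4)  tX=0.4850 tY=1.5400  stride 1/|dx|=1.1547 1/|dy|=2.0000
    cross x-line → (4,4), t=0.4850
    cross y-line → (4,5), t=1.5400
    cross x-line → (3,5), t=1.6397
    cross x-line → (2,5), t=2.7944
    cross y-line → (2,6), t=3.5400 (wall)
  → r_3 = 3.5400
beam 4: φ=90°, α=195°
  d=(-0.9659,-0.2588)  start (5,4)  tX=0.4348 tY=0.8887  stride 1/|dx|=1.0353 1/|dy|=3.8637
    cross x-line → (4,4), t=0.4348
    cross y-line → (4,3), t=0.8887
    cross x-line → (3,3), t=1.4701
    cross x-line → (2,3), t=2.5054
    cross x-line → (1,3), t=3.5406
    cross x-line → (0,3), t=4.5759 (wall)
  → r_4 = 4.5759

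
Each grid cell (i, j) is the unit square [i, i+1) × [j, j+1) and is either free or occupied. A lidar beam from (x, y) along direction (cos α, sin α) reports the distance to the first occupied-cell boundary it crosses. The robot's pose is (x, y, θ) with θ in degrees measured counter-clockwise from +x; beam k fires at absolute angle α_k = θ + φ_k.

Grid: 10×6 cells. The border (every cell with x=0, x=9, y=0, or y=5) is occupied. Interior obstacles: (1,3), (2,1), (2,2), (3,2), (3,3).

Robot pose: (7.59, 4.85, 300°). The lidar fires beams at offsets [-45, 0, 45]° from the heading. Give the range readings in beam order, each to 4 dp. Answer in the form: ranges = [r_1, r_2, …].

ranges = [3.9858, 2.8200, 1.4597]

beam 1: φ=-45°, α=255°
  cosα=-0.2588 sinα=-0.9659 | (7,4) | tMaxX 2.2796 tMaxY 0.8800 | tΔX 3.8637 tΔY 1.0353
    t=0.8800 [y] (7,3)
    t=1.9153 [y] (7,2)
    t=2.2796 [x] (6,2)
    t=2.9505 [y] (6,1)
    t=3.9858 [y] (6,0) — stop
  → r_1 = 3.9858
beam 2: φ=0°, α=300°
  cosα=0.5000 sinα=-0.8660 | (7,4) | tMaxX 0.8200 tMaxY 0.9815 | tΔX 2.0000 tΔY 1.1547
    t=0.8200 [x] (8,4)
    t=0.9815 [y] (8,3)
    t=2.1362 [y] (8,2)
    t=2.8200 [x] (9,2) — stop
  → r_2 = 2.8200
beam 3: φ=45°, α=345°
  cosα=0.9659 sinα=-0.2588 | (7,4) | tMaxX 0.4245 tMaxY 3.2841 | tΔX 1.0353 tΔY 3.8637
    t=0.4245 [x] (8,4)
    t=1.4597 [x] (9,4) — stop
  → r_3 = 1.4597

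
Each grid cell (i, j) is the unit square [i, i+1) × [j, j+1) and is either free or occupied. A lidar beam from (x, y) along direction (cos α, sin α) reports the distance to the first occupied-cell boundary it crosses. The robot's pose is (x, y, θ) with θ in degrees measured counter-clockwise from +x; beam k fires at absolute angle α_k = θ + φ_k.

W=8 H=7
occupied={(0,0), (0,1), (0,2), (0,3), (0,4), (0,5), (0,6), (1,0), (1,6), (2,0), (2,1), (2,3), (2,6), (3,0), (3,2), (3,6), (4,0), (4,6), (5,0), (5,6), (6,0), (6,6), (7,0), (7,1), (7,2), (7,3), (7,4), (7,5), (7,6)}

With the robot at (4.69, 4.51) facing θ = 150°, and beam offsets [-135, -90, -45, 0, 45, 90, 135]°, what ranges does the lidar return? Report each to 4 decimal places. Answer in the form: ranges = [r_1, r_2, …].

beam 1: φ=-135°, α=15°
  direction (0.9659, 0.2588); cell (4,4); t to first gridline: x 0.3209, y 1.8932 (then +1.0353 / +3.8637)
    (5,4) via x @ 0.3209
    (6,4) via x @ 1.3562
    (6,5) via y @ 1.8932
    (7,5) via x @ 2.3915  # hit
  → r_1 = 2.3915
beam 2: φ=-90°, α=60°
  direction (0.5000, 0.8660); cell (4,4); t to first gridline: x 0.6200, y 0.5658 (then +2.0000 / +1.1547)
    (4,5) via y @ 0.5658
    (5,5) via x @ 0.6200
    (5,6) via y @ 1.7205  # hit
  → r_2 = 1.7205
beam 3: φ=-45°, α=105°
  direction (-0.2588, 0.9659); cell (4,4); t to first gridline: x 2.6660, y 0.5073 (then +3.8637 / +1.0353)
    (4,5) via y @ 0.5073
    (4,6) via y @ 1.5426  # hit
  → r_3 = 1.5426
beam 4: φ=0°, α=150°
  direction (-0.8660, 0.5000); cell (4,4); t to first gridline: x 0.7967, y 0.9800 (then +1.1547 / +2.0000)
    (3,4) via x @ 0.7967
    (3,5) via y @ 0.9800
    (2,5) via x @ 1.9514
    (2,6) via y @ 2.9800  # hit
  → r_4 = 2.9800
beam 5: φ=45°, α=195°
  direction (-0.9659, -0.2588); cell (4,4); t to first gridline: x 0.7143, y 1.9705 (then +1.0353 / +3.8637)
    (3,4) via x @ 0.7143
    (2,4) via x @ 1.7496
    (2,3) via y @ 1.9705  # hit
  → r_5 = 1.9705
beam 6: φ=90°, α=240°
  direction (-0.5000, -0.8660); cell (4,4); t to first gridline: x 1.3800, y 0.5889 (then +2.0000 / +1.1547)
    (4,3) via y @ 0.5889
    (3,3) via x @ 1.3800
    (3,2) via y @ 1.7436  # hit
  → r_6 = 1.7436
beam 7: φ=135°, α=285°
  direction (0.2588, -0.9659); cell (4,4); t to first gridline: x 1.1977, y 0.5280 (then +3.8637 / +1.0353)
    (4,3) via y @ 0.5280
    (5,3) via x @ 1.1977
    (5,2) via y @ 1.5633
    (5,1) via y @ 2.5985
    (5,0) via y @ 3.6338  # hit
  → r_7 = 3.6338

ranges = [2.3915, 1.7205, 1.5426, 2.9800, 1.9705, 1.7436, 3.6338]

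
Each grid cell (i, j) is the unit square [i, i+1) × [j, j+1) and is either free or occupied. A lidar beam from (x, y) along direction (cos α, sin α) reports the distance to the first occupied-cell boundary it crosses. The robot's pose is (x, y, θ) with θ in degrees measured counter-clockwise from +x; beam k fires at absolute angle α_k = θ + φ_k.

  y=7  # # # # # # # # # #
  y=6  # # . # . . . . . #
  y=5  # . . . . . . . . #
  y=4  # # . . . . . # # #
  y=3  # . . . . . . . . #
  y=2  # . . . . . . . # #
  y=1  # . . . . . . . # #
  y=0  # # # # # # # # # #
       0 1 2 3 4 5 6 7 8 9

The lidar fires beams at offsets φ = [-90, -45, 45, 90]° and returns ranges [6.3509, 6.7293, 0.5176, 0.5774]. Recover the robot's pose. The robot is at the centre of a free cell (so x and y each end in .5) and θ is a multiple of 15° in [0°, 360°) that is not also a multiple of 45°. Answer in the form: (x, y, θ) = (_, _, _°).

The pose lattice has 41·16 = 656 candidates. Test each by forward raycasting.
  (8.5, 3.5, 75°): beam 1 = 0.5176 ≠ 6.3509 ✗
  (7.5, 3.5, 30°): beam 1 = 1.0000 ≠ 6.3509 ✗
  (6.5, 4.5, 165°): beam 1 = 2.5882 ≠ 6.3509 ✗
  …
  (7.5, 1.5, 210°): r_1=6.3509, r_2=6.7293, r_3=0.5176, r_4=0.5774 — all match ✓
Only this pose fits every beam.

(x, y, θ) = (7.5, 1.5, 210°)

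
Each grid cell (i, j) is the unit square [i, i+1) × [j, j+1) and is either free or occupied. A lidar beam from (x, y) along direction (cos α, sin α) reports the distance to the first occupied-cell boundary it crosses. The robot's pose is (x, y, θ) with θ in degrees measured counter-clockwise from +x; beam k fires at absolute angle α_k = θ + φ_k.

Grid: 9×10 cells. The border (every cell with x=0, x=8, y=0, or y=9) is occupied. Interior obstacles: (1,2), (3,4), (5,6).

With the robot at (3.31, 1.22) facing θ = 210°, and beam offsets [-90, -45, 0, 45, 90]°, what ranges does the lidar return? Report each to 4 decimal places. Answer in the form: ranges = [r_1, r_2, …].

ranges = [4.6200, 2.3915, 0.4400, 0.2278, 0.2540]

beam 1: φ=-90°, α=120°
  direction (-0.5000, 0.8660); cell (3,1); t to first gridline: x 0.6200, y 0.9007 (then +2.0000 / +1.1547)
    (2,1) via x @ 0.6200
    (2,2) via y @ 0.9007
    (2,3) via y @ 2.0554
    (1,3) via x @ 2.6200
    (1,4) via y @ 3.2101
    (1,5) via y @ 4.3648
    (0,5) via x @ 4.6200  # hit
  → r_1 = 4.6200
beam 2: φ=-45°, α=165°
  direction (-0.9659, 0.2588); cell (3,1); t to first gridline: x 0.3209, y 3.0137 (then +1.0353 / +3.8637)
    (2,1) via x @ 0.3209
    (1,1) via x @ 1.3562
    (0,1) via x @ 2.3915  # hit
  → r_2 = 2.3915
beam 3: φ=0°, α=210°
  direction (-0.8660, -0.5000); cell (3,1); t to first gridline: x 0.3580, y 0.4400 (then +1.1547 / +2.0000)
    (2,1) via x @ 0.3580
    (2,0) via y @ 0.4400  # hit
  → r_3 = 0.4400
beam 4: φ=45°, α=255°
  direction (-0.2588, -0.9659); cell (3,1); t to first gridline: x 1.1977, y 0.2278 (then +3.8637 / +1.0353)
    (3,0) via y @ 0.2278  # hit
  → r_4 = 0.2278
beam 5: φ=90°, α=300°
  direction (0.5000, -0.8660); cell (3,1); t to first gridline: x 1.3800, y 0.2540 (then +2.0000 / +1.1547)
    (3,0) via y @ 0.2540  # hit
  → r_5 = 0.2540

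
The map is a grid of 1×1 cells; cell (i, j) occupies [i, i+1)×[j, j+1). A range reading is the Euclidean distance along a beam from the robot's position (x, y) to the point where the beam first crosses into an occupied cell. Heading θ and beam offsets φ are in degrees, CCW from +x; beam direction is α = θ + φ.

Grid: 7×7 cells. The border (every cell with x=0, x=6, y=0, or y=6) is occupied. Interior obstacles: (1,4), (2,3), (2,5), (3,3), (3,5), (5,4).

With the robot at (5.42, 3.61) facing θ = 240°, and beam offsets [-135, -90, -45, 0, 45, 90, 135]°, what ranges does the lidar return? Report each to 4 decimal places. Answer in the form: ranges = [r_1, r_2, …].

beam 1: φ=-135°, α=105°
  direction (-0.2588, 0.9659); cell (5,3); t to first gridline: x 1.6228, y 0.4038 (then +3.8637 / +1.0353)
    (5,4) via y @ 0.4038  # hit
  → r_1 = 0.4038
beam 2: φ=-90°, α=150°
  direction (-0.8660, 0.5000); cell (5,3); t to first gridline: x 0.4850, y 0.7800 (then +1.1547 / +2.0000)
    (4,3) via x @ 0.4850
    (4,4) via y @ 0.7800
    (3,4) via x @ 1.6397
    (3,5) via y @ 2.7800  # hit
  → r_2 = 2.7800
beam 3: φ=-45°, α=195°
  direction (-0.9659, -0.2588); cell (5,3); t to first gridline: x 0.4348, y 2.3569 (then +1.0353 / +3.8637)
    (4,3) via x @ 0.4348
    (3,3) via x @ 1.4701  # hit
  → r_3 = 1.4701
beam 4: φ=0°, α=240°
  direction (-0.5000, -0.8660); cell (5,3); t to first gridline: x 0.8400, y 0.7044 (then +2.0000 / +1.1547)
    (5,2) via y @ 0.7044
    (4,2) via x @ 0.8400
    (4,1) via y @ 1.8591
    (3,1) via x @ 2.8400
    (3,0) via y @ 3.0138  # hit
  → r_4 = 3.0138
beam 5: φ=45°, α=285°
  direction (0.2588, -0.9659); cell (5,3); t to first gridline: x 2.2409, y 0.6315 (then +3.8637 / +1.0353)
    (5,2) via y @ 0.6315
    (5,1) via y @ 1.6668
    (6,1) via x @ 2.2409  # hit
  → r_5 = 2.2409
beam 6: φ=90°, α=330°
  direction (0.8660, -0.5000); cell (5,3); t to first gridline: x 0.6697, y 1.2200 (then +1.1547 / +2.0000)
    (6,3) via x @ 0.6697  # hit
  → r_6 = 0.6697
beam 7: φ=135°, α=15°
  direction (0.9659, 0.2588); cell (5,3); t to first gridline: x 0.6005, y 1.5068 (then +1.0353 / +3.8637)
    (6,3) via x @ 0.6005  # hit
  → r_7 = 0.6005

ranges = [0.4038, 2.7800, 1.4701, 3.0138, 2.2409, 0.6697, 0.6005]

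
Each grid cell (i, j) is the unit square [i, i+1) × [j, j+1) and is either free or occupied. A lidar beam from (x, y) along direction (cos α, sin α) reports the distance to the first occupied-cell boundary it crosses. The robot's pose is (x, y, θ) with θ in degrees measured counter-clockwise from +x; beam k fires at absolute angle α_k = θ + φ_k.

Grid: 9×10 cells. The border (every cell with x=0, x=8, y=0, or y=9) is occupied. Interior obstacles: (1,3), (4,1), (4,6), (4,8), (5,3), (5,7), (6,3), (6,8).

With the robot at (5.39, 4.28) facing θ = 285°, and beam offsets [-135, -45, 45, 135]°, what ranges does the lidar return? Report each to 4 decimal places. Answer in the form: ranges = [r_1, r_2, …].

beam 1: φ=-135°, α=150°
  direction (-0.8660, 0.5000); cell (5,4); t to first gridline: x 0.4503, y 1.4400 (then +1.1547 / +2.0000)
    (4,4) via x @ 0.4503
    (4,5) via y @ 1.4400
    (3,5) via x @ 1.6050
    (2,5) via x @ 2.7597
    (2,6) via y @ 3.4400
    (1,6) via x @ 3.9144
    (0,6) via x @ 5.0691  # hit
  → r_1 = 5.0691
beam 2: φ=-45°, α=240°
  direction (-0.5000, -0.8660); cell (5,4); t to first gridline: x 0.7800, y 0.3233 (then +2.0000 / +1.1547)
    (5,3) via y @ 0.3233  # hit
  → r_2 = 0.3233
beam 3: φ=45°, α=330°
  direction (0.8660, -0.5000); cell (5,4); t to first gridline: x 0.7044, y 0.5600 (then +1.1547 / +2.0000)
    (5,3) via y @ 0.5600  # hit
  → r_3 = 0.5600
beam 4: φ=135°, α=60°
  direction (0.5000, 0.8660); cell (5,4); t to first gridline: x 1.2200, y 0.8314 (then +2.0000 / +1.1547)
    (5,5) via y @ 0.8314
    (6,5) via x @ 1.2200
    (6,6) via y @ 1.9861
    (6,7) via y @ 3.1408
    (7,7) via x @ 3.2200
    (7,8) via y @ 4.2955
    (8,8) via x @ 5.2200  # hit
  → r_4 = 5.2200

ranges = [5.0691, 0.3233, 0.5600, 5.2200]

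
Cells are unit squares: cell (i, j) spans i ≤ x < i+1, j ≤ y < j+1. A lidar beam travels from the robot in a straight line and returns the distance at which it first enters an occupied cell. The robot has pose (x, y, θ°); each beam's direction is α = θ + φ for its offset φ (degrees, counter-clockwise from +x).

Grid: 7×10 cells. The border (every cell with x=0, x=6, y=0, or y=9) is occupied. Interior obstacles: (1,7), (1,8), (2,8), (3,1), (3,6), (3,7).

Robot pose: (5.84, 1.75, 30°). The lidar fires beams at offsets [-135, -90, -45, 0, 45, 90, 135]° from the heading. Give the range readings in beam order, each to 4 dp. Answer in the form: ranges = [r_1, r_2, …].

beam 1: φ=-135°, α=255°
  d=(-0.2588,-0.9659)  start (5,1)  tX=3.2455 tY=0.7765  stride 1/|dx|=3.8637 1/|dy|=1.0353
    cross y-line → (5,0), t=0.7765 (wall)
  → r_1 = 0.7765
beam 2: φ=-90°, α=300°
  d=(0.5000,-0.8660)  start (5,1)  tX=0.3200 tY=0.8660  stride 1/|dx|=2.0000 1/|dy|=1.1547
    cross x-line → (6,1), t=0.3200 (wall)
  → r_2 = 0.3200
beam 3: φ=-45°, α=345°
  d=(0.9659,-0.2588)  start (5,1)  tX=0.1656 tY=2.8978  stride 1/|dx|=1.0353 1/|dy|=3.8637
    cross x-line → (6,1), t=0.1656 (wall)
  → r_3 = 0.1656
beam 4: φ=0°, α=30°
  d=(0.8660,0.5000)  start (5,1)  tX=0.1848 tY=0.5000  stride 1/|dx|=1.1547 1/|dy|=2.0000
    cross x-line → (6,1), t=0.1848 (wall)
  → r_4 = 0.1848
beam 5: φ=45°, α=75°
  d=(0.2588,0.9659)  start (5,1)  tX=0.6182 tY=0.2588  stride 1/|dx|=3.8637 1/|dy|=1.0353
    cross y-line → (5,2), t=0.2588
    cross x-line → (6,2), t=0.6182 (wall)
  → r_5 = 0.6182
beam 6: φ=90°, α=120°
  d=(-0.5000,0.8660)  start (5,1)  tX=1.6800 tY=0.2887  stride 1/|dx|=2.0000 1/|dy|=1.1547
    cross y-line → (5,2), t=0.2887
    cross y-line → (5,3), t=1.4434
    cross x-line → (4,3), t=1.6800
    cross y-line → (4,4), t=2.5981
    cross x-line → (3,4), t=3.6800
    cross y-line → (3,5), t=3.7528
    cross y-line → (3,6), t=4.9075 (wall)
  → r_6 = 4.9075
beam 7: φ=135°, α=165°
  d=(-0.9659,0.2588)  start (5,1)  tX=0.8696 tY=0.9659  stride 1/|dx|=1.0353 1/|dy|=3.8637
    cross x-line → (4,1), t=0.8696
    cross y-line → (4,2), t=0.9659
    cross x-line → (3,2), t=1.9049
    cross x-line → (2,2), t=2.9402
    cross x-line → (1,2), t=3.9755
    cross y-line → (1,3), t=4.8296
    cross x-line → (0,3), t=5.0107 (wall)
  → r_7 = 5.0107

ranges = [0.7765, 0.3200, 0.1656, 0.1848, 0.6182, 4.9075, 5.0107]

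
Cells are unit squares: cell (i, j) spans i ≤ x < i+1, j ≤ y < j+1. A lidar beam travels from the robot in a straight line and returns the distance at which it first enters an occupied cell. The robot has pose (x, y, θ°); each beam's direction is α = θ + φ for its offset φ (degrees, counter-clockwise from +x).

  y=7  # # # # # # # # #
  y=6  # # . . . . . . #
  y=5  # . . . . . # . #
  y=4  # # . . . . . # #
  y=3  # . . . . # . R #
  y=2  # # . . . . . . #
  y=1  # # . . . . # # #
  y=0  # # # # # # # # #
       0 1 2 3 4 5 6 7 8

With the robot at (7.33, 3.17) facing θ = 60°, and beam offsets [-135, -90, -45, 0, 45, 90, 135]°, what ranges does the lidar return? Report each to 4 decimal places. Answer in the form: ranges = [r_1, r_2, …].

beam 1: φ=-135°, α=285°
  d=(0.2588,-0.9659)  start (7,3)  tX=2.5887 tY=0.1760  stride 1/|dx|=3.8637 1/|dy|=1.0353
    cross y-line → (7,2), t=0.1760
    cross y-line → (7,1), t=1.2113 (wall)
  → r_1 = 1.2113
beam 2: φ=-90°, α=330°
  d=(0.8660,-0.5000)  start (7,3)  tX=0.7736 tY=0.3400  stride 1/|dx|=1.1547 1/|dy|=2.0000
    cross y-line → (7,2), t=0.3400
    cross x-line → (8,2), t=0.7736 (wall)
  → r_2 = 0.7736
beam 3: φ=-45°, α=15°
  d=(0.9659,0.2588)  start (7,3)  tX=0.6936 tY=3.2069  stride 1/|dx|=1.0353 1/|dy|=3.8637
    cross x-line → (8,3), t=0.6936 (wall)
  → r_3 = 0.6936
beam 4: φ=0°, α=60°
  d=(0.5000,0.8660)  start (7,3)  tX=1.3400 tY=0.9584  stride 1/|dx|=2.0000 1/|dy|=1.1547
    cross y-line → (7,4), t=0.9584 (wall)
  → r_4 = 0.9584
beam 5: φ=45°, α=105°
  d=(-0.2588,0.9659)  start (7,3)  tX=1.2750 tY=0.8593  stride 1/|dx|=3.8637 1/|dy|=1.0353
    cross y-line → (7,4), t=0.8593 (wall)
  → r_5 = 0.8593
beam 6: φ=90°, α=150°
  d=(-0.8660,0.5000)  start (7,3)  tX=0.3811 tY=1.6600  stride 1/|dx|=1.1547 1/|dy|=2.0000
    cross x-line → (6,3), t=0.3811
    cross x-line → (5,3), t=1.5358 (wall)
  → r_6 = 1.5358
beam 7: φ=135°, α=195°
  d=(-0.9659,-0.2588)  start (7,3)  tX=0.3416 tY=0.6568  stride 1/|dx|=1.0353 1/|dy|=3.8637
    cross x-line → (6,3), t=0.3416
    cross y-line → (6,2), t=0.6568
    cross x-line → (5,2), t=1.3769
    cross x-line → (4,2), t=2.4122
    cross x-line → (3,2), t=3.4475
    cross x-line → (2,2), t=4.4827
    cross y-line → (2,1), t=4.5205
    cross x-line → (1,1), t=5.5180 (wall)
  → r_7 = 5.5180

ranges = [1.2113, 0.7736, 0.6936, 0.9584, 0.8593, 1.5358, 5.5180]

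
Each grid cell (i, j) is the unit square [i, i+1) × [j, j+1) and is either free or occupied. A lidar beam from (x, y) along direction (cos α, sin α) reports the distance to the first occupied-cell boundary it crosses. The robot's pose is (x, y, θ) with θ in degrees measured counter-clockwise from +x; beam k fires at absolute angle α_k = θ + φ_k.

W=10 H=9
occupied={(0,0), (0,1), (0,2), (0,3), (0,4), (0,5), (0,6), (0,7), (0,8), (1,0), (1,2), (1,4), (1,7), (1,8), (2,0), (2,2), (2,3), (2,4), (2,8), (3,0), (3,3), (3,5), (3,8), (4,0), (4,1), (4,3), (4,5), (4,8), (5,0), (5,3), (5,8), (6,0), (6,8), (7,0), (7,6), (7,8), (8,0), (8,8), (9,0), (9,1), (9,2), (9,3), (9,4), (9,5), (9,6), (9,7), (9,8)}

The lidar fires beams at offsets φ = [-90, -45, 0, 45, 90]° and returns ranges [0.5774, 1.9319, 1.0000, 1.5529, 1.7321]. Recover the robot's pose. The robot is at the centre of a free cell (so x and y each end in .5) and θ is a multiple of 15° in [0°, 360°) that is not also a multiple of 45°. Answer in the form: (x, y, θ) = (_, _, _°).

Enumerate (i+0.5, j+0.5, θ) over the 43 free cells and 16 admissible headings. For each, cast all 5 beams and compare to the given ranges.
  (8.5, 4.5, 30°): beam 1 = 1.0000 ≠ 0.5774 ✗
  (8.5, 6.5, 150°): beam 1 = 1.0000 ≠ 0.5774 ✗
  (5.5, 1.5, 60°): beam 1 = 1.0000 ≠ 0.5774 ✗
  (2.5, 6.5, 300°): beam 1 = 1.7321 ≠ 0.5774 ✗
  …
  (5.5, 2.5, 210°): r_1=0.5774, r_2=1.9319, r_3=1.0000, r_4=1.5529, r_5=1.7321 — all match ✓
No second candidate reproduces the full scan.

(x, y, θ) = (5.5, 2.5, 210°)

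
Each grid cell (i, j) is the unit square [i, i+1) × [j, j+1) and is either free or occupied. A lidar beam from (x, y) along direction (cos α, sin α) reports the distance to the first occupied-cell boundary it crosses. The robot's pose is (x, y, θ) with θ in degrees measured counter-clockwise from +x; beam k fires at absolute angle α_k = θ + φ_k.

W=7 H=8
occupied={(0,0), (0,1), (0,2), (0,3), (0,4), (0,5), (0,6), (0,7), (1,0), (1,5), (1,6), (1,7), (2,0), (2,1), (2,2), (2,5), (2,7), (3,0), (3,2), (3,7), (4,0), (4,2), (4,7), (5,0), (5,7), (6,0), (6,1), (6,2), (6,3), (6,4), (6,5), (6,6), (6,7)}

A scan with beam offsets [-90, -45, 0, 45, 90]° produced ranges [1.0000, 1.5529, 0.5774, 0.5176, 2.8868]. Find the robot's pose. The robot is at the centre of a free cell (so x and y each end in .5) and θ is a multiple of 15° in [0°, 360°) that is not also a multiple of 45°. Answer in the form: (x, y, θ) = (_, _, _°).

The pose lattice has 23·16 = 368 candidates. Test each by forward raycasting.
  (2.5, 6.5, 30°): beam 1 = 0.5774 ≠ 1.0000 ✗
  (5.5, 5.5, 60°): beam 1 = 0.5774 ≠ 1.0000 ✗
  (1.5, 2.5, 30°): beam 2 = 0.5176 ≠ 1.5529 ✗
  …
  (1.5, 2.5, 330°): r_1=1.0000, r_2=1.5529, r_3=0.5774, r_4=0.5176, r_5=2.8868 — all match ✓
No second candidate reproduces the full scan.

(x, y, θ) = (1.5, 2.5, 330°)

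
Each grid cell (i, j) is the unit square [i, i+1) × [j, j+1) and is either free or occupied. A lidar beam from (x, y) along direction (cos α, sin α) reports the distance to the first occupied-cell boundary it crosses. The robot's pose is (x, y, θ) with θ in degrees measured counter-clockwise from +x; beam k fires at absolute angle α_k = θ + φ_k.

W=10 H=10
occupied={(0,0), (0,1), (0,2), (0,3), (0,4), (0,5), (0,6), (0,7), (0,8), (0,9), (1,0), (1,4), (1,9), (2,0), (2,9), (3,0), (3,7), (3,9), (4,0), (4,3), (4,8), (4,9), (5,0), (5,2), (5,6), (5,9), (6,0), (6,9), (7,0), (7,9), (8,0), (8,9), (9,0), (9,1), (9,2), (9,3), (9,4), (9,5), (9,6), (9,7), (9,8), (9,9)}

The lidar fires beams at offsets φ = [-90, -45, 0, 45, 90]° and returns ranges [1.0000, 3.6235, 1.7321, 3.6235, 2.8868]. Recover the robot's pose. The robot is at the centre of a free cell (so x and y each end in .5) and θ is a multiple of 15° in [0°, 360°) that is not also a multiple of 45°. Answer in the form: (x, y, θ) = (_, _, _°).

Enumerate (i+0.5, j+0.5, θ) over the 58 free cells and 16 admissible headings. For each, cast all 5 beams and compare to the given ranges.
  (7.5, 3.5, 255°): beam 1 = 5.6940 ≠ 1.0000 ✗
  (3.5, 6.5, 165°): beam 1 = 0.5176 ≠ 1.0000 ✗
  (3.5, 8.5, 165°): beam 1 = 0.5176 ≠ 1.0000 ✗
  (2.5, 8.5, 15°): beam 1 = 7.7646 ≠ 1.0000 ✗
  …
  (4.5, 5.5, 120°): r_1=1.0000, r_2=3.6235, r_3=1.7321, r_4=3.6235, r_5=2.8868 — all match ✓
No second candidate reproduces the full scan.

(x, y, θ) = (4.5, 5.5, 120°)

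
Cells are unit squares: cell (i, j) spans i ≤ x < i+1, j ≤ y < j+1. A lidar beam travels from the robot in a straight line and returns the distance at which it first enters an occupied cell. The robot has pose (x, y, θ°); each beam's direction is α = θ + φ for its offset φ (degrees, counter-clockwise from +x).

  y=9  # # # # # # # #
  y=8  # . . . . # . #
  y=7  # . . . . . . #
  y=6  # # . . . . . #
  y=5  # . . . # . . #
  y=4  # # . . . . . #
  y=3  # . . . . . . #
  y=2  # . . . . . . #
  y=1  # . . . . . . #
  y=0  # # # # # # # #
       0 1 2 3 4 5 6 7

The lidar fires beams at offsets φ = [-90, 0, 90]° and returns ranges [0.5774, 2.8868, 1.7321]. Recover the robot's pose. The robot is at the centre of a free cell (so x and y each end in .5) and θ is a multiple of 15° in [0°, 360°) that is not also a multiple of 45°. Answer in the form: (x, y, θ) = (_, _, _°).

Candidates: 44 free-cell centres × 16 headings = 704 poses. Raycast each; keep the one whose scan matches to 4 dp.
  (2.5, 6.5, 330°): beam 1 = 1.7321 ≠ 0.5774 ✗
  (2.5, 1.5, 345°): beam 1 = 0.5176 ≠ 0.5774 ✗
  (3.5, 5.5, 75°): beam 1 = 0.5176 ≠ 0.5774 ✗
  (6.5, 3.5, 210°): beam 1 = 6.3509 ≠ 0.5774 ✗
  (2.5, 8.5, 240°): beam 1 = 1.0000 ≠ 0.5774 ✗
  …
  (4.5, 6.5, 330°): r_1=0.5774, r_2=2.8868, r_3=1.7321 — all match ✓
Only this pose fits every beam.

(x, y, θ) = (4.5, 6.5, 330°)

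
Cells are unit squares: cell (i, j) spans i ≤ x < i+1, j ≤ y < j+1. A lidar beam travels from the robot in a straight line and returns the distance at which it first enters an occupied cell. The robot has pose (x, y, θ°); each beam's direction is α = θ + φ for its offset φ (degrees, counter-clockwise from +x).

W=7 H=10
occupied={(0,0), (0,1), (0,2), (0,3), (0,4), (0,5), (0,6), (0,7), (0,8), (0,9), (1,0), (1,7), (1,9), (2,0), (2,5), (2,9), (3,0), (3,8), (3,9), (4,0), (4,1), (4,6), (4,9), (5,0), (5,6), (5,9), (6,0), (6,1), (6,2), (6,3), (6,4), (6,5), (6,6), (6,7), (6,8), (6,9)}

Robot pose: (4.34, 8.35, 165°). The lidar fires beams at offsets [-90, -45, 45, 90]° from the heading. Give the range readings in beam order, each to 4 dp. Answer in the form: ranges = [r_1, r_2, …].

beam 1: φ=-90°, α=75°
  direction (0.2588, 0.9659); cell (4,8); t to first gridline: x 2.5500, y 0.6729 (then +3.8637 / +1.0353)
    (4,9) via y @ 0.6729  # hit
  → r_1 = 0.6729
beam 2: φ=-45°, α=120°
  direction (-0.5000, 0.8660); cell (4,8); t to first gridline: x 0.6800, y 0.7506 (then +2.0000 / +1.1547)
    (3,8) via x @ 0.6800  # hit
  → r_2 = 0.6800
beam 3: φ=45°, α=210°
  direction (-0.8660, -0.5000); cell (4,8); t to first gridline: x 0.3926, y 0.7000 (then +1.1547 / +2.0000)
    (3,8) via x @ 0.3926  # hit
  → r_3 = 0.3926
beam 4: φ=90°, α=255°
  direction (-0.2588, -0.9659); cell (4,8); t to first gridline: x 1.3137, y 0.3623 (then +3.8637 / +1.0353)
    (4,7) via y @ 0.3623
    (3,7) via x @ 1.3137
    (3,6) via y @ 1.3976
    (3,5) via y @ 2.4329
    (3,4) via y @ 3.4682
    (3,3) via y @ 4.5035
    (2,3) via x @ 5.1774
    (2,2) via y @ 5.5387
    (2,1) via y @ 6.5740
    (2,0) via y @ 7.6093  # hit
  → r_4 = 7.6093

ranges = [0.6729, 0.6800, 0.3926, 7.6093]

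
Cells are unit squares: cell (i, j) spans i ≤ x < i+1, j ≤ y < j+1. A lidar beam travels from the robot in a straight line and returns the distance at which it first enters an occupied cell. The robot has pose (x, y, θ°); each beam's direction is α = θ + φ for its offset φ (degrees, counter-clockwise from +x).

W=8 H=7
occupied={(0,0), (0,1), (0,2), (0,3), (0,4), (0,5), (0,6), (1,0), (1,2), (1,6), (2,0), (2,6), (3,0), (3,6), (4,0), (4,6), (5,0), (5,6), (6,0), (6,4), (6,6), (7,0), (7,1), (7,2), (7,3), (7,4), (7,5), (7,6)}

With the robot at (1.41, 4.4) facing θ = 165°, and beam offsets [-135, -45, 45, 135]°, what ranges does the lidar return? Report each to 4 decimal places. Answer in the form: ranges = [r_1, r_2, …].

ranges = [3.2000, 0.8200, 0.4734, 3.9260]

beam 1: φ=-135°, α=30°
  direction (0.8660, 0.5000); cell (1,4); t to first gridline: x 0.6813, y 1.2000 (then +1.1547 / +2.0000)
    (2,4) via x @ 0.6813
    (2,5) via y @ 1.2000
    (3,5) via x @ 1.8360
    (4,5) via x @ 2.9907
    (4,6) via y @ 3.2000  # hit
  → r_1 = 3.2000
beam 2: φ=-45°, α=120°
  direction (-0.5000, 0.8660); cell (1,4); t to first gridline: x 0.8200, y 0.6928 (then +2.0000 / +1.1547)
    (1,5) via y @ 0.6928
    (0,5) via x @ 0.8200  # hit
  → r_2 = 0.8200
beam 3: φ=45°, α=210°
  direction (-0.8660, -0.5000); cell (1,4); t to first gridline: x 0.4734, y 0.8000 (then +1.1547 / +2.0000)
    (0,4) via x @ 0.4734  # hit
  → r_3 = 0.4734
beam 4: φ=135°, α=300°
  direction (0.5000, -0.8660); cell (1,4); t to first gridline: x 1.1800, y 0.4619 (then +2.0000 / +1.1547)
    (1,3) via y @ 0.4619
    (2,3) via x @ 1.1800
    (2,2) via y @ 1.6166
    (2,1) via y @ 2.7713
    (3,1) via x @ 3.1800
    (3,0) via y @ 3.9260  # hit
  → r_4 = 3.9260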